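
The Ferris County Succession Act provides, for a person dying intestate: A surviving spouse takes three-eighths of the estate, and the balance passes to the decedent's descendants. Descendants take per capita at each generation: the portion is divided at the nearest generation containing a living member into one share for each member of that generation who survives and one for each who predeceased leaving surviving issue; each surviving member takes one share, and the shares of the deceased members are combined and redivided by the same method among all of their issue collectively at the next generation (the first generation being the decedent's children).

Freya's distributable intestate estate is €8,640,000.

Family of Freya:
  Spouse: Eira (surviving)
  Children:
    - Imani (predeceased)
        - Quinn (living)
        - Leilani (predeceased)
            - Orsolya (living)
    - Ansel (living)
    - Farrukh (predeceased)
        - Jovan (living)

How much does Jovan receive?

Jovan receives €1,200,000.

Eira takes three-eighths of €8,640,000 = €3,240,000. The remaining €5,400,000 passes to the descendants.
The descendants' portion (€5,400,000) is divided at the children's generation into 3 shares of €1,800,000. Ansel takes €1,800,000. The 2 shares of the deceased (Imani and Farrukh) are combined into a pool of €3,600,000.
That pool (€3,600,000) is divided at the grandchildren's generation into 3 shares of €1,200,000. Quinn and Jovan each take €1,200,000. The remaining share for the deceased Leilani (€1,200,000) is carried to the next generation.
That pool (€1,200,000) passes entirely to Orsolya, the sole taker at the great-grandchildren's generation.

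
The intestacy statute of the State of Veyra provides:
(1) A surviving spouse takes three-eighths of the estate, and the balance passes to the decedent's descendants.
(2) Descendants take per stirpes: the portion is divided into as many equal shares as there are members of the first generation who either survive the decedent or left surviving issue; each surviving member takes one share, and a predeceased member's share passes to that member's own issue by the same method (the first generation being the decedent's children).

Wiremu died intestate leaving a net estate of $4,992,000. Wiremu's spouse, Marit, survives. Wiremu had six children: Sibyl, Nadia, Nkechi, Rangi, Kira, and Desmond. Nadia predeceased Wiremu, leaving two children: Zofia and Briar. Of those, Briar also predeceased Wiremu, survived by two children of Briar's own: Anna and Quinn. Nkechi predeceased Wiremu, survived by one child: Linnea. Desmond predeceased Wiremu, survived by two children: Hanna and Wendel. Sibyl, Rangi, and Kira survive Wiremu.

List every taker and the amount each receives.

Marit: $1,872,000; Sibyl: $520,000; Zofia: $260,000; Anna: $130,000; Quinn: $130,000; Linnea: $520,000; Rangi: $520,000; Kira: $520,000; Hanna: $260,000; Wendel: $260,000

Marit takes three-eighths of $4,992,000 = $1,872,000. The remaining $3,120,000 passes to the descendants.
The descendants' portion ($3,120,000) is divided into 6 shares of $520,000: Sibyl, Rangi, and Kira each take $520,000; Nadia's $520,000 share passes to Nadia's issue; Nkechi's $520,000 share passes to Nkechi's issue; Desmond's $520,000 share passes to Desmond's issue.
Nadia's share ($520,000) is divided into 2 shares of $260,000: Zofia takes $260,000; Briar's $260,000 share passes to Briar's issue.
Briar's share ($260,000) is divided into 2 shares of $130,000: Anna and Quinn each take $130,000.
Nkechi's share ($520,000) passes entirely to Linnea.
Desmond's share ($520,000) is divided into 2 shares of $260,000: Hanna and Wendel each take $260,000.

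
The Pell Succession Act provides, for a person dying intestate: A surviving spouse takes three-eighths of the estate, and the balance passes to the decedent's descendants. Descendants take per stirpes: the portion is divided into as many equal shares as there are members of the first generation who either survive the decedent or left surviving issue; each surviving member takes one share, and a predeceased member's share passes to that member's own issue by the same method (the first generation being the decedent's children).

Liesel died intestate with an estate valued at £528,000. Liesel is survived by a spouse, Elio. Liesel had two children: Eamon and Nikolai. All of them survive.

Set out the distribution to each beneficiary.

Elio: £198,000; Eamon: £165,000; Nikolai: £165,000

Elio takes three-eighths of £528,000 = £198,000. The remaining £330,000 passes to the descendants.
The descendants' portion (£330,000) is divided into 2 shares of £165,000: Eamon and Nikolai each take £165,000.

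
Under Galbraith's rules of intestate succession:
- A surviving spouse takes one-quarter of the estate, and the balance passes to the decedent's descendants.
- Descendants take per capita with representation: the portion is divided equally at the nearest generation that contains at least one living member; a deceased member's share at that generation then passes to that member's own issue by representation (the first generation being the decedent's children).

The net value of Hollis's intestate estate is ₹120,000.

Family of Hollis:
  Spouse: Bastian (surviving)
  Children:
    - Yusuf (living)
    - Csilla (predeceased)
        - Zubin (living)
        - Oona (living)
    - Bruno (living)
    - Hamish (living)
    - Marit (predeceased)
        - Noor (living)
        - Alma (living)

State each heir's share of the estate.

Bastian: ₹30,000; Yusuf: ₹18,000; Zubin: ₹9,000; Oona: ₹9,000; Bruno: ₹18,000; Hamish: ₹18,000; Noor: ₹9,000; Alma: ₹9,000

Bastian takes one-quarter of ₹120,000 = ₹30,000. The remaining ₹90,000 passes to the descendants.
The descendants' portion (₹90,000) is divided into 5 shares of ₹18,000: Yusuf, Bruno, and Hamish each take ₹18,000; Csilla's ₹18,000 share passes to Csilla's issue; Marit's ₹18,000 share passes to Marit's issue.
Csilla's share (₹18,000) is divided into 2 shares of ₹9,000: Zubin and Oona each take ₹9,000.
Marit's share (₹18,000) is divided into 2 shares of ₹9,000: Noor and Alma each take ₹9,000.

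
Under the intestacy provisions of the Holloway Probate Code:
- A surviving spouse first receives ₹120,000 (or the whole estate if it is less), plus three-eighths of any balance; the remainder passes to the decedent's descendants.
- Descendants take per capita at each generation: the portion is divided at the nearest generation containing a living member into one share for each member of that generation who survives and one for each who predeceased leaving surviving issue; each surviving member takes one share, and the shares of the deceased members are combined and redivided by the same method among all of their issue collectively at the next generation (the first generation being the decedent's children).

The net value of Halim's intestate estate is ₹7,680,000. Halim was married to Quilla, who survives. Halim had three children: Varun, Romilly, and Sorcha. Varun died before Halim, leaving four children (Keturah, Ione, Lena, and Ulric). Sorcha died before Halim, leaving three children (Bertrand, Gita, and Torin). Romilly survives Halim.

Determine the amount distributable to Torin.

Quilla first takes ₹120,000, leaving a balance of ₹7,560,000. Quilla then takes three-eighths of the balance (₹2,835,000), for a total of ₹2,955,000. The remaining ₹4,725,000 passes to the descendants.
The descendants' portion (₹4,725,000) is divided at the children's generation into 3 shares of ₹1,575,000. Romilly takes ₹1,575,000. The 2 shares of the deceased (Varun and Sorcha) are combined into a pool of ₹3,150,000.
That pool (₹3,150,000) is divided at the grandchildren's generation equally among Keturah, Ione, Lena, Ulric, Bertrand, Gita, and Torin: ₹450,000 each.

Torin receives ₹450,000.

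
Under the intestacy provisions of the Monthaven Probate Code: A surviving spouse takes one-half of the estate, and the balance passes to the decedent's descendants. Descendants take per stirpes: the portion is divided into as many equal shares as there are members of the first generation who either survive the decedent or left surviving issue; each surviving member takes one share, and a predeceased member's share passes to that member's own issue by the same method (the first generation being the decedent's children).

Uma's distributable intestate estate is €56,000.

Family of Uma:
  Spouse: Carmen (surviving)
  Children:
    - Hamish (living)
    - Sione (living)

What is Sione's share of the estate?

Carmen takes one-half of €56,000 = €28,000. The remaining €28,000 passes to the descendants.
The descendants' portion (€28,000) is divided into 2 shares of €14,000: Hamish and Sione each take €14,000.

Sione receives €14,000.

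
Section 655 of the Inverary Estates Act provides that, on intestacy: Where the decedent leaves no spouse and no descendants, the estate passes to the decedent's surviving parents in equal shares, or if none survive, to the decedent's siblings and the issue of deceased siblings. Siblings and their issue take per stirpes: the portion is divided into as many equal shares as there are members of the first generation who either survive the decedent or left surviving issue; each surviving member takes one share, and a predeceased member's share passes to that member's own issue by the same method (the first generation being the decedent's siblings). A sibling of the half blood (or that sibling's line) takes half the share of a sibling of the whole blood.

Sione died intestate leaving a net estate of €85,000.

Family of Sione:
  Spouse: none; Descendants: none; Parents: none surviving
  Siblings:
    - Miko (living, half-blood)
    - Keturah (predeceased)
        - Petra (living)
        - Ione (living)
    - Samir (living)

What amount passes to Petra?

Petra receives €17,000.

The entire €85,000 passes to the siblings and their issue.
Counting each half-blood sibling's line as half a unit, there are 5/2 units in €85,000, so one unit is €34,000. Whole-blood lines (Keturah and Samir) take €34,000 each; half-blood lines (Miko) take €17,000 each.
Keturah's share (€34,000) is divided into 2 shares of €17,000: Petra and Ione each take €17,000.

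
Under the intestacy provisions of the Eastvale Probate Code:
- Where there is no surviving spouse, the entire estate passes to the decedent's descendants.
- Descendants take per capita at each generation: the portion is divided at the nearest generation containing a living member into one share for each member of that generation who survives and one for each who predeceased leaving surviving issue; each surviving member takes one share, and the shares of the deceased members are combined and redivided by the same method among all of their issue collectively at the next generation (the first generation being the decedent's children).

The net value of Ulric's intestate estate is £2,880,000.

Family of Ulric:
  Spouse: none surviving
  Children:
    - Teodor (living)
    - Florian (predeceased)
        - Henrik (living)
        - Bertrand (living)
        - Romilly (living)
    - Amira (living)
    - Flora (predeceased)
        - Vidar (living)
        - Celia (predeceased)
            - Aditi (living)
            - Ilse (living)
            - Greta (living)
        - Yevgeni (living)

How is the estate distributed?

The entire £2,880,000 passes to the descendants.
That amount (£2,880,000) is divided at the children's generation into 4 shares of £720,000. Teodor and Amira each take £720,000. The 2 shares of the deceased (Florian and Flora) are combined into a pool of £1,440,000.
That pool (£1,440,000) is divided at the grandchildren's generation into 6 shares of £240,000. Henrik, Bertrand, Romilly, Vidar, and Yevgeni each take £240,000. The remaining share for the deceased Celia (£240,000) is carried to the next generation.
That pool (£240,000) is divided at the great-grandchildren's generation equally among Aditi, Ilse, and Greta: £80,000 each.

Teodor: £720,000; Henrik: £240,000; Bertrand: £240,000; Romilly: £240,000; Amira: £720,000; Vidar: £240,000; Aditi: £80,000; Ilse: £80,000; Greta: £80,000; Yevgeni: £240,000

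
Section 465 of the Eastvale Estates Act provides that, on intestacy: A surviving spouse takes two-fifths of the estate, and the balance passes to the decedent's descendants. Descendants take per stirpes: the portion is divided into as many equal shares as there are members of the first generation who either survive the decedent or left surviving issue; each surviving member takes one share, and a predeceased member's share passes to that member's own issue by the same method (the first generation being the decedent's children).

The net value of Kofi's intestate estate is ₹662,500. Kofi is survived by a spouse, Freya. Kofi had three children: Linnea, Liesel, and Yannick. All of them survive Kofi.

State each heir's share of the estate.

Freya: ₹265,000; Linnea: ₹132,500; Liesel: ₹132,500; Yannick: ₹132,500

Freya takes two-fifths of ₹662,500 = ₹265,000. The remaining ₹397,500 passes to the descendants.
The descendants' portion (₹397,500) is divided into 3 shares of ₹132,500: Linnea, Liesel, and Yannick each take ₹132,500.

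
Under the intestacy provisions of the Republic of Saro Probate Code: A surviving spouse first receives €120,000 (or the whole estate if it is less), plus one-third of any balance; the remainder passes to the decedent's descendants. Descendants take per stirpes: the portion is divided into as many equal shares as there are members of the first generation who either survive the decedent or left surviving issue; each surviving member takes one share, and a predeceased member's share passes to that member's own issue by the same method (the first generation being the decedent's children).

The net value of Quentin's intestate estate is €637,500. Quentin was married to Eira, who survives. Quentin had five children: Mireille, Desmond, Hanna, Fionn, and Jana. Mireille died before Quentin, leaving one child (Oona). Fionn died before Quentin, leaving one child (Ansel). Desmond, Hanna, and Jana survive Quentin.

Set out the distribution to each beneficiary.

Eira first takes €120,000, leaving a balance of €517,500. Eira then takes one-third of the balance (€172,500), for a total of €292,500. The remaining €345,000 passes to the descendants.
The descendants' portion (€345,000) is divided into 5 shares of €69,000: Desmond, Hanna, and Jana each take €69,000; Mireille's €69,000 share passes to Mireille's issue; Fionn's €69,000 share passes to Fionn's issue.
Mireille's share (€69,000) passes entirely to Oona.
Fionn's share (€69,000) passes entirely to Ansel.

Eira: €292,500; Oona: €69,000; Desmond: €69,000; Hanna: €69,000; Ansel: €69,000; Jana: €69,000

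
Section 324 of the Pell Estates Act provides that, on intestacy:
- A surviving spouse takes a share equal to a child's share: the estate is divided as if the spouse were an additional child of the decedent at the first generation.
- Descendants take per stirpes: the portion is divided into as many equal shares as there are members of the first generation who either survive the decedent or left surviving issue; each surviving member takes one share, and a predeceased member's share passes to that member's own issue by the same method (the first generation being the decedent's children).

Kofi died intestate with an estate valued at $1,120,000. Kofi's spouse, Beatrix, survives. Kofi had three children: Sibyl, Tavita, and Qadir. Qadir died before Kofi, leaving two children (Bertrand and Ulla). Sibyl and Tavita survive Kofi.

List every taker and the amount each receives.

The spouse counts as an additional share at the children's level, so there are 4 primary shares of $280,000. Beatrix takes one such share ($280,000).
The children's combined portion ($840,000) is divided into 3 shares of $280,000: Sibyl and Tavita each take $280,000; Qadir's $280,000 share passes to Qadir's issue.
Qadir's share ($280,000) is divided into 2 shares of $140,000: Bertrand and Ulla each take $140,000.

Beatrix: $280,000; Sibyl: $280,000; Tavita: $280,000; Bertrand: $140,000; Ulla: $140,000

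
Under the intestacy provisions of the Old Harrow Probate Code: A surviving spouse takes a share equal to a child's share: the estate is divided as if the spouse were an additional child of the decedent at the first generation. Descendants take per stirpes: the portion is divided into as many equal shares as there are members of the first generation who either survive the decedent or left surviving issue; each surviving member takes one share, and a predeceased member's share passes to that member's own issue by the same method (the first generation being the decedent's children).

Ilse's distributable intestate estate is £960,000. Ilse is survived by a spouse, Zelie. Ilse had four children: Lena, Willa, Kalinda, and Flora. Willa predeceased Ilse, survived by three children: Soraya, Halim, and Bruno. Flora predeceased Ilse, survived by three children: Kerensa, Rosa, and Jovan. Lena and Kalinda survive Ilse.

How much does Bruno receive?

The spouse counts as an additional share at the children's level, so there are 5 primary shares of £192,000. Zelie takes one such share (£192,000).
The children's combined portion (£768,000) is divided into 4 shares of £192,000: Lena and Kalinda each take £192,000; Willa's £192,000 share passes to Willa's issue; Flora's £192,000 share passes to Flora's issue.
Willa's share (£192,000) is divided into 3 shares of £64,000: Soraya, Halim, and Bruno each take £64,000.
Flora's share (£192,000) is divided into 3 shares of £64,000: Kerensa, Rosa, and Jovan each take £64,000.

Bruno receives £64,000.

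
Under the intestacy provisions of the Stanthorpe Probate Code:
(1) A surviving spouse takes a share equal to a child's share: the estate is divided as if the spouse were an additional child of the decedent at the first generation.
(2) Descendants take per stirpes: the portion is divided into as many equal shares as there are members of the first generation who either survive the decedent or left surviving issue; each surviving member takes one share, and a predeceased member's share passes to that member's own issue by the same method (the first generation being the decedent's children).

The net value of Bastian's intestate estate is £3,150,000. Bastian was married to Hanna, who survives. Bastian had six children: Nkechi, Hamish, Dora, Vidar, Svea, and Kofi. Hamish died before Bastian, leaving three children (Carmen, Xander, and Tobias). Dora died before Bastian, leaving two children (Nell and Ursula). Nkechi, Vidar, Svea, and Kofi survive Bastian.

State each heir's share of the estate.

The spouse counts as an additional share at the children's level, so there are 7 primary shares of £450,000. Hanna takes one such share (£450,000).
The children's combined portion (£2,700,000) is divided into 6 shares of £450,000: Nkechi, Vidar, Svea, and Kofi each take £450,000; Hamish's £450,000 share passes to Hamish's issue; Dora's £450,000 share passes to Dora's issue.
Hamish's share (£450,000) is divided into 3 shares of £150,000: Carmen, Xander, and Tobias each take £150,000.
Dora's share (£450,000) is divided into 2 shares of £225,000: Nell and Ursula each take £225,000.

Hanna: £450,000; Nkechi: £450,000; Carmen: £150,000; Xander: £150,000; Tobias: £150,000; Nell: £225,000; Ursula: £225,000; Vidar: £450,000; Svea: £450,000; Kofi: £450,000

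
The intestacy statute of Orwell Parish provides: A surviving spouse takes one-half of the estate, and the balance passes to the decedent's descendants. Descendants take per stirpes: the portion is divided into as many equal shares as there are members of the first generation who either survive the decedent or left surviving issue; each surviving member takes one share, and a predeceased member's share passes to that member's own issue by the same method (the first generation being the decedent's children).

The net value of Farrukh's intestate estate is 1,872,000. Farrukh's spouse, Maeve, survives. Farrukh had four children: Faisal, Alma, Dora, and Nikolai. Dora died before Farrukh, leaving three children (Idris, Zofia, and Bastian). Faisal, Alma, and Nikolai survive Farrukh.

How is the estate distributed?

Maeve: 936,000; Faisal: 234,000; Alma: 234,000; Idris: 78,000; Zofia: 78,000; Bastian: 78,000; Nikolai: 234,000

Maeve takes one-half of 1,872,000 = 936,000. The remaining 936,000 passes to the descendants.
The descendants' portion (936,000) is divided into 4 shares of 234,000: Faisal, Alma, and Nikolai each take 234,000; Dora's 234,000 share passes to Dora's issue.
Dora's share (234,000) is divided into 3 shares of 78,000: Idris, Zofia, and Bastian each take 78,000.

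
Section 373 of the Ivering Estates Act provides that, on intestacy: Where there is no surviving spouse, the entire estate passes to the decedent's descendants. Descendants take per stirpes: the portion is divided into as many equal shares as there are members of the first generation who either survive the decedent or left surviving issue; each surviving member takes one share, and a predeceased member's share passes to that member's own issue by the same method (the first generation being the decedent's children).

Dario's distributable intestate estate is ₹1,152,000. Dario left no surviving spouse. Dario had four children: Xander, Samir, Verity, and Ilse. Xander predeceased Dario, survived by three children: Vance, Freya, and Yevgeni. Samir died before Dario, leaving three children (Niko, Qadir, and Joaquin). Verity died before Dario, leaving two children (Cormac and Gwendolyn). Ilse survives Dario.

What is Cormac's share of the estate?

The entire ₹1,152,000 passes to the descendants.
That amount (₹1,152,000) is divided into 4 shares of ₹288,000: Ilse takes ₹288,000; Xander's ₹288,000 share passes to Xander's issue; Samir's ₹288,000 share passes to Samir's issue; Verity's ₹288,000 share passes to Verity's issue.
Xander's share (₹288,000) is divided into 3 shares of ₹96,000: Vance, Freya, and Yevgeni each take ₹96,000.
Samir's share (₹288,000) is divided into 3 shares of ₹96,000: Niko, Qadir, and Joaquin each take ₹96,000.
Verity's share (₹288,000) is divided into 2 shares of ₹144,000: Cormac and Gwendolyn each take ₹144,000.

Cormac receives ₹144,000.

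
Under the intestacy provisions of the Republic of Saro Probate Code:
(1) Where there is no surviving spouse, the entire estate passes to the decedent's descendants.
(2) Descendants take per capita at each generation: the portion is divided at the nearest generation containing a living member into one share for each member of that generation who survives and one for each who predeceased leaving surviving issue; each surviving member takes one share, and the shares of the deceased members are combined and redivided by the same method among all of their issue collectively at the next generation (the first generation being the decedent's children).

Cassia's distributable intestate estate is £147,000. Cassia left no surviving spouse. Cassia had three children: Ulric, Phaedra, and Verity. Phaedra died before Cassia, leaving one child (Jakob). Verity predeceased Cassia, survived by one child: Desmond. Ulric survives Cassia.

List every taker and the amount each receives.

Ulric: £49,000; Jakob: £49,000; Desmond: £49,000

The entire £147,000 passes to the descendants.
That amount (£147,000) is divided at the children's generation into 3 shares of £49,000. Ulric takes £49,000. The 2 shares of the deceased (Phaedra and Verity) are combined into a pool of £98,000.
That pool (£98,000) is divided at the grandchildren's generation equally among Jakob and Desmond: £49,000 each.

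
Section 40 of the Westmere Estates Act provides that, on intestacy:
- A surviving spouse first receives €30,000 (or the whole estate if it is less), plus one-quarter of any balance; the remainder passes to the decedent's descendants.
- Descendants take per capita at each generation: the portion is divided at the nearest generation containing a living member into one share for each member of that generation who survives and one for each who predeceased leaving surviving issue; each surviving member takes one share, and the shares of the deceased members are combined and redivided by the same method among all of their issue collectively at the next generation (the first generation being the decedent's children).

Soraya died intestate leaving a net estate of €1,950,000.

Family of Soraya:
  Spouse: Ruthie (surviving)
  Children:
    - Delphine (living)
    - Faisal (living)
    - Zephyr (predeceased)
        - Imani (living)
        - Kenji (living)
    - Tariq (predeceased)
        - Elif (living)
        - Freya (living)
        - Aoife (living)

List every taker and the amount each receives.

Ruthie: €510,000; Delphine: €360,000; Faisal: €360,000; Imani: €144,000; Kenji: €144,000; Elif: €144,000; Freya: €144,000; Aoife: €144,000

Ruthie first takes €30,000, leaving a balance of €1,920,000. Ruthie then takes one-quarter of the balance (€480,000), for a total of €510,000. The remaining €1,440,000 passes to the descendants.
The descendants' portion (€1,440,000) is divided at the children's generation into 4 shares of €360,000. Delphine and Faisal each take €360,000. The 2 shares of the deceased (Zephyr and Tariq) are combined into a pool of €720,000.
That pool (€720,000) is divided at the grandchildren's generation equally among Imani, Kenji, Elif, Freya, and Aoife: €144,000 each.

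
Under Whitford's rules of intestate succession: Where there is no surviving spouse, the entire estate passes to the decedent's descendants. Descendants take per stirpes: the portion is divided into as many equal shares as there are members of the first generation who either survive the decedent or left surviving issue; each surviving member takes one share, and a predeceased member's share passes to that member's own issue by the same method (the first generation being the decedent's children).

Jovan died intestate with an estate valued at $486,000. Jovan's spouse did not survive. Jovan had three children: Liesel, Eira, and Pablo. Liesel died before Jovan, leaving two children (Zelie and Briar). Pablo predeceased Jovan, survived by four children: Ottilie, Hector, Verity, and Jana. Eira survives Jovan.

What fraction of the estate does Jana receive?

The entire $486,000 passes to the descendants.
That amount ($486,000) is divided into 3 shares of $162,000: Eira takes $162,000; Liesel's $162,000 share passes to Liesel's issue; Pablo's $162,000 share passes to Pablo's issue.
Liesel's share ($162,000) is divided into 2 shares of $81,000: Zelie and Briar each take $81,000.
Pablo's share ($162,000) is divided into 4 shares of $40,500: Ottilie, Hector, Verity, and Jana each take $40,500.

Jana receives 1/12 of the estate.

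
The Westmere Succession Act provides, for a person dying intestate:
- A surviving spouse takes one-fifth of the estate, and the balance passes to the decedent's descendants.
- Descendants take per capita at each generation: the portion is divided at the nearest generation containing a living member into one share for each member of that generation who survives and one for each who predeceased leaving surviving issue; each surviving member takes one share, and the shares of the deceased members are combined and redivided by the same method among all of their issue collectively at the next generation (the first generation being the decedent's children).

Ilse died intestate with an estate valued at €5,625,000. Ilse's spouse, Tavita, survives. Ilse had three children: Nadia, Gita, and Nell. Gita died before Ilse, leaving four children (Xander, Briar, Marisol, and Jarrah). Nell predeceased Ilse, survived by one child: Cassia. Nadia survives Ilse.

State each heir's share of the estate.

Tavita takes one-fifth of €5,625,000 = €1,125,000. The remaining €4,500,000 passes to the descendants.
The descendants' portion (€4,500,000) is divided at the children's generation into 3 shares of €1,500,000. Nadia takes €1,500,000. The 2 shares of the deceased (Gita and Nell) are combined into a pool of €3,000,000.
That pool (€3,000,000) is divided at the grandchildren's generation equally among Xander, Briar, Marisol, Jarrah, and Cassia: €600,000 each.

Tavita: €1,125,000; Nadia: €1,500,000; Xander: €600,000; Briar: €600,000; Marisol: €600,000; Jarrah: €600,000; Cassia: €600,000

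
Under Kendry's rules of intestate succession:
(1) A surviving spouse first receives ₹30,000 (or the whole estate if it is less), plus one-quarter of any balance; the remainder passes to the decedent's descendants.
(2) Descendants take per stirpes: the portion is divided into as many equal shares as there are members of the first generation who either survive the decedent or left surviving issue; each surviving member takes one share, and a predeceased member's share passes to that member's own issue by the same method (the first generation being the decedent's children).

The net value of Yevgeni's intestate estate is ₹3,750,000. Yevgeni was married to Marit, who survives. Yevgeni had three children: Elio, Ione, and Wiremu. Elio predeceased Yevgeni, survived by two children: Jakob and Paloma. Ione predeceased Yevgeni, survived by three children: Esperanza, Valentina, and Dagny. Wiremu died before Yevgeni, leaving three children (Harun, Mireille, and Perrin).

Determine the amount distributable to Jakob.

Marit first takes ₹30,000, leaving a balance of ₹3,720,000. Marit then takes one-quarter of the balance (₹930,000), for a total of ₹960,000. The remaining ₹2,790,000 passes to the descendants.
The descendants' portion (₹2,790,000) is divided into 3 shares of ₹930,000: Elio's ₹930,000 share passes to Elio's issue; Ione's ₹930,000 share passes to Ione's issue; Wiremu's ₹930,000 share passes to Wiremu's issue.
Elio's share (₹930,000) is divided into 2 shares of ₹465,000: Jakob and Paloma each take ₹465,000.
Ione's share (₹930,000) is divided into 3 shares of ₹310,000: Esperanza, Valentina, and Dagny each take ₹310,000.
Wiremu's share (₹930,000) is divided into 3 shares of ₹310,000: Harun, Mireille, and Perrin each take ₹310,000.

Jakob receives ₹465,000.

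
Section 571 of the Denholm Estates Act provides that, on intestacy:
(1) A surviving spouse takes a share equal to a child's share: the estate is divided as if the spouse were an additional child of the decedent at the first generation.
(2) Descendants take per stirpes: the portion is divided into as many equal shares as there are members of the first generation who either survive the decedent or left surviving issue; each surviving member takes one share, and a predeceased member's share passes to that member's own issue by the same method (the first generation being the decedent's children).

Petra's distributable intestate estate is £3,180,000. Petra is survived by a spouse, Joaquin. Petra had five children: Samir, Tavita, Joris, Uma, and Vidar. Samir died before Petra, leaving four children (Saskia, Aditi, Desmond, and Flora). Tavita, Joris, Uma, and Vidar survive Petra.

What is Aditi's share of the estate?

The spouse counts as an additional share at the children's level, so there are 6 primary shares of £530,000. Joaquin takes one such share (£530,000).
The children's combined portion (£2,650,000) is divided into 5 shares of £530,000: Tavita, Joris, Uma, and Vidar each take £530,000; Samir's £530,000 share passes to Samir's issue.
Samir's share (£530,000) is divided into 4 shares of £132,500: Saskia, Aditi, Desmond, and Flora each take £132,500.

Aditi receives £132,500.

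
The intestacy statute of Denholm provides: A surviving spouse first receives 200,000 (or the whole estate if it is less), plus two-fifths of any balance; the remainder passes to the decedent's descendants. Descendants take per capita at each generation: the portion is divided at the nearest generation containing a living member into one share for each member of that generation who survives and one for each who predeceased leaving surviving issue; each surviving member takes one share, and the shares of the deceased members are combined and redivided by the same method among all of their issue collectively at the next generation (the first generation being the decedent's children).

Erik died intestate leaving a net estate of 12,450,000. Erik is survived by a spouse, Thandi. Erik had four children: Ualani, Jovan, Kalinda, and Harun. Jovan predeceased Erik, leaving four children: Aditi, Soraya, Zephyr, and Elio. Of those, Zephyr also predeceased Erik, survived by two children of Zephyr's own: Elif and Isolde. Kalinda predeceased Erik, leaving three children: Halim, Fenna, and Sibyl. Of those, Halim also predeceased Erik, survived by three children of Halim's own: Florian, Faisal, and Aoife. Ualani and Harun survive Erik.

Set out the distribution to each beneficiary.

Thandi: 5,100,000; Ualani: 1,837,500; Aditi: 525,000; Soraya: 525,000; Elif: 210,000; Isolde: 210,000; Elio: 525,000; Florian: 210,000; Faisal: 210,000; Aoife: 210,000; Fenna: 525,000; Sibyl: 525,000; Harun: 1,837,500

Thandi first takes 200,000, leaving a balance of 12,250,000. Thandi then takes two-fifths of the balance (4,900,000), for a total of 5,100,000. The remaining 7,350,000 passes to the descendants.
The descendants' portion (7,350,000) is divided at the children's generation into 4 shares of 1,837,500. Ualani and Harun each take 1,837,500. The 2 shares of the deceased (Jovan and Kalinda) are combined into a pool of 3,675,000.
That pool (3,675,000) is divided at the grandchildren's generation into 7 shares of 525,000. Aditi, Soraya, Elio, Fenna, and Sibyl each take 525,000. The 2 shares of the deceased (Zephyr and Halim) are combined into a pool of 1,050,000.
That pool (1,050,000) is divided at the great-grandchildren's generation equally among Elif, Isolde, Florian, Faisal, and Aoife: 210,000 each.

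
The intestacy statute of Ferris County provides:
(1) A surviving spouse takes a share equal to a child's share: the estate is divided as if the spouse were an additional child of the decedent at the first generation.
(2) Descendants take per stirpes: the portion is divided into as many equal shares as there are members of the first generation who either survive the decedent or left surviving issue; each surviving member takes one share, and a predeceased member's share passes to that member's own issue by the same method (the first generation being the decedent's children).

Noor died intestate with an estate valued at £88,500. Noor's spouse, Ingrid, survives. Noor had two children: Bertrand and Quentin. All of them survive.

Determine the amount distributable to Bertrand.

Bertrand receives £29,500.

The spouse counts as an additional share at the children's level, so there are 3 primary shares of £29,500. Ingrid takes one such share (£29,500).
The children's combined portion (£59,000) is divided into 2 shares of £29,500: Bertrand and Quentin each take £29,500.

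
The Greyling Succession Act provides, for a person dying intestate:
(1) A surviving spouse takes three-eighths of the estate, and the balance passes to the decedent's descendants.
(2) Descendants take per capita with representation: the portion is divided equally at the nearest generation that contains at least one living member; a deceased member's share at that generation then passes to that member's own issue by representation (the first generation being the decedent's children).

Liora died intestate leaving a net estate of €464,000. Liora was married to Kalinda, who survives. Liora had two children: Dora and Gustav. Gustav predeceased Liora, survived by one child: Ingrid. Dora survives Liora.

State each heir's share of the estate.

Kalinda: €174,000; Dora: €145,000; Ingrid: €145,000

Kalinda takes three-eighths of €464,000 = €174,000. The remaining €290,000 passes to the descendants.
The descendants' portion (€290,000) is divided into 2 shares of €145,000: Dora takes €145,000; Gustav's €145,000 share passes to Gustav's issue.
Gustav's share (€145,000) passes entirely to Ingrid.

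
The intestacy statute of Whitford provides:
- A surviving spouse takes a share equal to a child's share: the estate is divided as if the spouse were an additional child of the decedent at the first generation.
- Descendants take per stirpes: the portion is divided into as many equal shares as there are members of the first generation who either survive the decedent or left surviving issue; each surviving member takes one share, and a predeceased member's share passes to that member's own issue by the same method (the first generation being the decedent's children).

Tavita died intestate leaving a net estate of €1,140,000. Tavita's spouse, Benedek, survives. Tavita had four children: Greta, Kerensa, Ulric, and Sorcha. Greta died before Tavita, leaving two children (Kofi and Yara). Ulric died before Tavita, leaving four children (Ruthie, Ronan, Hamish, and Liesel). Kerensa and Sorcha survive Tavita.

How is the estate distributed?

Benedek: €228,000; Kofi: €114,000; Yara: €114,000; Kerensa: €228,000; Ruthie: €57,000; Ronan: €57,000; Hamish: €57,000; Liesel: €57,000; Sorcha: €228,000

The spouse counts as an additional share at the children's level, so there are 5 primary shares of €228,000. Benedek takes one such share (€228,000).
The children's combined portion (€912,000) is divided into 4 shares of €228,000: Kerensa and Sorcha each take €228,000; Greta's €228,000 share passes to Greta's issue; Ulric's €228,000 share passes to Ulric's issue.
Greta's share (€228,000) is divided into 2 shares of €114,000: Kofi and Yara each take €114,000.
Ulric's share (€228,000) is divided into 4 shares of €57,000: Ruthie, Ronan, Hamish, and Liesel each take €57,000.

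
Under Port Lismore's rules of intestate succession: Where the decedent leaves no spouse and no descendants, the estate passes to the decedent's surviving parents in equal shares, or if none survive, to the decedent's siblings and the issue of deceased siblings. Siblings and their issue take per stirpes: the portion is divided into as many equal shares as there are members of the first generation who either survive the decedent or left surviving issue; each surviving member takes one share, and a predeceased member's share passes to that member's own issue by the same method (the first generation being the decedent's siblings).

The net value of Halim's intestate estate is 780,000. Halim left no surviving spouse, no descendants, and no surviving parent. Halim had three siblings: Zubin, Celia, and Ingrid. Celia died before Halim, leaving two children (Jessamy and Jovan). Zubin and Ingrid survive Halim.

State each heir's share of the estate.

The entire 780,000 passes to the siblings and their issue.
That amount (780,000) is divided into 3 shares of 260,000: Zubin and Ingrid each take 260,000; Celia's 260,000 share passes to Celia's issue.
Celia's share (260,000) is divided into 2 shares of 130,000: Jessamy and Jovan each take 130,000.

Zubin: 260,000; Jessamy: 130,000; Jovan: 130,000; Ingrid: 260,000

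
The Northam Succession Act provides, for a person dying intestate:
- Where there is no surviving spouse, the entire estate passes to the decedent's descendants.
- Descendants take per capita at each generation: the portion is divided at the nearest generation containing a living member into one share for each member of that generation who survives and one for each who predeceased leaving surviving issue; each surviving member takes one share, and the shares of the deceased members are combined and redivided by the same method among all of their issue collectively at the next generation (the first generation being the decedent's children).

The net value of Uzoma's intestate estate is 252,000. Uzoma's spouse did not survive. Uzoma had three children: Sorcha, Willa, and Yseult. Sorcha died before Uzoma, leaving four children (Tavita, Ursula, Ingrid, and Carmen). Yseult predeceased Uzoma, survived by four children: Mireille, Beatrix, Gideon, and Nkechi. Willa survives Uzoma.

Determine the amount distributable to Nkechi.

The entire 252,000 passes to the descendants.
That amount (252,000) is divided at the children's generation into 3 shares of 84,000. Willa takes 84,000. The 2 shares of the deceased (Sorcha and Yseult) are combined into a pool of 168,000.
That pool (168,000) is divided at the grandchildren's generation equally among Tavita, Ursula, Ingrid, Carmen, Mireille, Beatrix, Gideon, and Nkechi: 21,000 each.

Nkechi receives 21,000.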